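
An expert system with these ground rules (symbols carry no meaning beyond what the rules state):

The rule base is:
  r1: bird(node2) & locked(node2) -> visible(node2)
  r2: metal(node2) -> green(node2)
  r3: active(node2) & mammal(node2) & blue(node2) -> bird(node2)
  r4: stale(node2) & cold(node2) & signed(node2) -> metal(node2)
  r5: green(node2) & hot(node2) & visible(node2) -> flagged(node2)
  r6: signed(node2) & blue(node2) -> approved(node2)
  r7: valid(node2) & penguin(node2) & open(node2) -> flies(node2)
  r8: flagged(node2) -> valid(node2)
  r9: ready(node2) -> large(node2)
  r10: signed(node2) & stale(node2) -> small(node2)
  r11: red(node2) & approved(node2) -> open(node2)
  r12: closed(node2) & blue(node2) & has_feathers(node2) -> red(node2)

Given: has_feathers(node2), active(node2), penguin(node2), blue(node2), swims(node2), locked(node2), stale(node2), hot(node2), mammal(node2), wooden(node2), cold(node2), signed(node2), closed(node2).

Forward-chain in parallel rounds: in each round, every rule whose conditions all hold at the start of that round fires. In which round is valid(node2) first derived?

4

Round 1: r3 [active(node2) & mammal(node2) & blue(node2) -> bird(node2)]; r4 [stale(node2) & cold(node2) & signed(node2) -> metal(node2)]; r6 [signed(node2) & blue(node2) -> approved(node2)]; r10 [signed(node2) & stale(node2) -> small(node2)]; r12 [closed(node2) & blue(node2) & has_feathers(node2) -> red(node2)]. Adds bird(node2), metal(node2), approved(node2), small(node2), red(node2).
Round 2: r1 [bird(node2) & locked(node2) -> visible(node2)]; r2 [metal(node2) -> green(node2)]; r11 [red(node2) & approved(node2) -> open(node2)]. Adds visible(node2), green(node2), open(node2).
Round 3: r5 [green(node2) & hot(node2) & visible(node2) -> flagged(node2)]. Adds flagged(node2).
Round 4: r8 [flagged(node2) -> valid(node2)]. Adds valid(node2).
valid(node2) first appears in round 4.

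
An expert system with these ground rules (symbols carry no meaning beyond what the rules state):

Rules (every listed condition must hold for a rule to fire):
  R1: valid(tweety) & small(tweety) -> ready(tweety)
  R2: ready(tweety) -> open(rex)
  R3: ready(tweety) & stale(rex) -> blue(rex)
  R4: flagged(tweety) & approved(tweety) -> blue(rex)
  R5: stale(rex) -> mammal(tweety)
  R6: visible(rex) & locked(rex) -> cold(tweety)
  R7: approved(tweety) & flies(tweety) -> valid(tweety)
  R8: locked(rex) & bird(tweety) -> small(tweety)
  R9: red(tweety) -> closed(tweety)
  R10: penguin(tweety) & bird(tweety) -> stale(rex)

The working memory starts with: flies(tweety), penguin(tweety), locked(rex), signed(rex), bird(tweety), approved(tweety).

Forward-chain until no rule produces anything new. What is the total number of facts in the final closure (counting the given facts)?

Round 1: R7 [approved(tweety) & flies(tweety) -> valid(tweety)]; R8 [locked(rex) & bird(tweety) -> small(tweety)]; R10 [penguin(tweety) & bird(tweety) -> stale(rex)]. New: valid(tweety), small(tweety), stale(rex).
Round 2: R1 [valid(tweety) & small(tweety) -> ready(tweety)]; R5 [stale(rex) -> mammal(tweety)]. New: ready(tweety), mammal(tweety).
Round 3: R2 [ready(tweety) -> open(rex)]; R3 [ready(tweety) & stale(rex) -> blue(rex)]. New: open(rex), blue(rex).
Closure: {approved(tweety), bird(tweety), blue(rex), flies(tweety), locked(rex), mammal(tweety), open(rex), penguin(tweety), ready(tweety), signed(rex), small(tweety), stale(rex), valid(tweety)} — 13 facts.

13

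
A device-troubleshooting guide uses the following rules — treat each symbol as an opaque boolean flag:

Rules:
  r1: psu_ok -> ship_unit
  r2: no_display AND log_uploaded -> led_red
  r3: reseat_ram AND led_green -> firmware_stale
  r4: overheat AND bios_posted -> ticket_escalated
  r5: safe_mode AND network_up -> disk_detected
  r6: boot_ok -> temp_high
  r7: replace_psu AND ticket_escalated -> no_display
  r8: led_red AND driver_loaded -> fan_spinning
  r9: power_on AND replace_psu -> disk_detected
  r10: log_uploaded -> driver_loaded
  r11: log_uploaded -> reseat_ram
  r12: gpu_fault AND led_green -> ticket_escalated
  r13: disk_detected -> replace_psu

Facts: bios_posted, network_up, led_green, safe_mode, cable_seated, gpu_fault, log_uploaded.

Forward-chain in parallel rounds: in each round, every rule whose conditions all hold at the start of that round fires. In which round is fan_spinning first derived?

5

[1] r5 [safe_mode AND network_up -> disk_detected]; r10 [log_uploaded -> driver_loaded]; r11 [log_uploaded -> reseat_ram]; r12 [gpu_fault AND led_green -> ticket_escalated]. ⇒ new: disk_detected, driver_loaded, reseat_ram, ticket_escalated.
[2] r3 [reseat_ram AND led_green -> firmware_stale]; r13 [disk_detected -> replace_psu]. ⇒ new: firmware_stale, replace_psu.
[3] r7 [replace_psu AND ticket_escalated -> no_display]. ⇒ new: no_display.
[4] r2 [no_display AND log_uploaded -> led_red]. ⇒ new: led_red.
[5] r8 [led_red AND driver_loaded -> fan_spinning]. ⇒ new: fan_spinning.
fan_spinning first appears in round 5.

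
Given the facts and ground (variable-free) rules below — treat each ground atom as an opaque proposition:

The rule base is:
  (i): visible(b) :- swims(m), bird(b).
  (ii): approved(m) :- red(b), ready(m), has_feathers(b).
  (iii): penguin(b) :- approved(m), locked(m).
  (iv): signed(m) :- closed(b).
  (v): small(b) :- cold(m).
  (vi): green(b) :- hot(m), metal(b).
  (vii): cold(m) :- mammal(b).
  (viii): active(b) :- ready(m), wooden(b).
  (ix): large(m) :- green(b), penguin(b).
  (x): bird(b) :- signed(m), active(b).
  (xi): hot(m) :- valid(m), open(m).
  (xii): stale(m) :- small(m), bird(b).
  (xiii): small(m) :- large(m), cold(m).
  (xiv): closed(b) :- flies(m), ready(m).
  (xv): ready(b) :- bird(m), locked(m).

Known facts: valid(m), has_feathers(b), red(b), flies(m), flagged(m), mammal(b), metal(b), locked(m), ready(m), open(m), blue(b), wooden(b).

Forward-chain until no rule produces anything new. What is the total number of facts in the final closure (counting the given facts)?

25

Round 1 fires (ii), (vii), (viii), (xi), (xiv), giving approved(m), cold(m), active(b), hot(m), closed(b).
Round 2 fires (iii), (iv), (v), (vi), giving penguin(b), signed(m), small(b), green(b).
Round 3 fires (ix), (x), giving large(m), bird(b).
Round 4 fires (xiii), giving small(m).
Round 5 fires (xii), giving stale(m).
Closure: {active(b), approved(m), bird(b), blue(b), closed(b), cold(m), flagged(m), flies(m), green(b), has_feathers(b), hot(m), large(m), locked(m), mammal(b), metal(b), open(m), penguin(b), ready(m), red(b), signed(m), small(b), small(m), stale(m), valid(m), wooden(b)} — 25 facts.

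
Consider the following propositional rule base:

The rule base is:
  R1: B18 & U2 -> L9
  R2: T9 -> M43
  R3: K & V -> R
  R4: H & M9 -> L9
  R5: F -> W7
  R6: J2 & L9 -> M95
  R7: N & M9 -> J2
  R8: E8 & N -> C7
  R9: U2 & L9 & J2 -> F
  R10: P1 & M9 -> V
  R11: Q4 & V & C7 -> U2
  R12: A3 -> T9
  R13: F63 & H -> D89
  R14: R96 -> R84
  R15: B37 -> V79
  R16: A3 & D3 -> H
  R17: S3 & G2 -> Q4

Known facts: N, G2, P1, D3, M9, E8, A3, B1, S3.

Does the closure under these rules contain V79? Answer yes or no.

no

Round 1 — R7, R8, R10, R12, R16, R17, derive J2, C7, V, T9, H, Q4.
Round 2 — R2, R4, R11, derive M43, L9, U2.
Round 3 — R6, R9, derive M95, F.
Round 4 — R5, derive W7.
Fixed point reached. V79 is concluded only by R15; R15 needs B37 (never derived).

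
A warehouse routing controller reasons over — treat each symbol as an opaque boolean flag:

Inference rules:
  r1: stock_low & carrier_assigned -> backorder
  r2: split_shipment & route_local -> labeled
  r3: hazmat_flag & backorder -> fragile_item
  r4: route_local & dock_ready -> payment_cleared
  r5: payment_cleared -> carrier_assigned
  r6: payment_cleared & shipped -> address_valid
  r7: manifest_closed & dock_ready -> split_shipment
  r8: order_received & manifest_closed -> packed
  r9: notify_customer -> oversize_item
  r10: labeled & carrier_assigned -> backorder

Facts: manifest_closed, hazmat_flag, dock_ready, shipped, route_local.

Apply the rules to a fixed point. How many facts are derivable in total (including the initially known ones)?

Round 1: r4 [route_local & dock_ready -> payment_cleared]; r7 [manifest_closed & dock_ready -> split_shipment]. New: payment_cleared, split_shipment.
Round 2: r2 [split_shipment & route_local -> labeled]; r5 [payment_cleared -> carrier_assigned]; r6 [payment_cleared & shipped -> address_valid]. New: labeled, carrier_assigned, address_valid.
Round 3: r10 [labeled & carrier_assigned -> backorder]. New: backorder.
Round 4: r3 [hazmat_flag & backorder -> fragile_item]. New: fragile_item.
Closure: {address_valid, backorder, carrier_assigned, dock_ready, fragile_item, hazmat_flag, labeled, manifest_closed, payment_cleared, route_local, shipped, split_shipment} — 12 facts.

12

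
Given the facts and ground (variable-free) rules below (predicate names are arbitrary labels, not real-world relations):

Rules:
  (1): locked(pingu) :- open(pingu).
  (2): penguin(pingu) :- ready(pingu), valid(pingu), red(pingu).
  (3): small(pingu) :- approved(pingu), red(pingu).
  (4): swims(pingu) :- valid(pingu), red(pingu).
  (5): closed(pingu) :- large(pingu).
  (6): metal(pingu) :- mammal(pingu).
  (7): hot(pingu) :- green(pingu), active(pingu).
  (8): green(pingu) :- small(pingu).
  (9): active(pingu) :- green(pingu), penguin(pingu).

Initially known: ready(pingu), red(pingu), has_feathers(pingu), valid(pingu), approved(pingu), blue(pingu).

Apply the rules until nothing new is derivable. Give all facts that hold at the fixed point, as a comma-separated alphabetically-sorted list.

[1] (2) [penguin(pingu) :- ready(pingu), valid(pingu), red(pingu).]; (3) [small(pingu) :- approved(pingu), red(pingu).]; (4) [swims(pingu) :- valid(pingu), red(pingu).]. ⇒ new: penguin(pingu), small(pingu), swims(pingu).
[2] (8) [green(pingu) :- small(pingu).]. ⇒ new: green(pingu).
[3] (9) [active(pingu) :- green(pingu), penguin(pingu).]. ⇒ new: active(pingu).
[4] (7) [hot(pingu) :- green(pingu), active(pingu).]. ⇒ new: hot(pingu).

active(pingu), approved(pingu), blue(pingu), green(pingu), has_feathers(pingu), hot(pingu), penguin(pingu), ready(pingu), red(pingu), small(pingu), swims(pingu), valid(pingu)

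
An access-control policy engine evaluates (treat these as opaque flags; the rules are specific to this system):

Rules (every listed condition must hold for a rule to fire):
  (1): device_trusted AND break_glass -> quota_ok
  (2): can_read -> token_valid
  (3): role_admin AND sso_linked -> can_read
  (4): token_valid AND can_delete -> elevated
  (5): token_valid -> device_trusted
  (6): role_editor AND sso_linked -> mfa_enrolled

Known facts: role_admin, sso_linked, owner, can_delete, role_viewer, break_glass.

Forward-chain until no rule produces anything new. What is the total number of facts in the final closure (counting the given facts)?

11

Round 1: (3) [role_admin AND sso_linked -> can_read]. New: can_read.
Round 2: (2) [can_read -> token_valid]. New: token_valid.
Round 3: (4) [token_valid AND can_delete -> elevated]; (5) [token_valid -> device_trusted]. New: elevated, device_trusted.
Round 4: (1) [device_trusted AND break_glass -> quota_ok]. New: quota_ok.
Closure: {break_glass, can_delete, can_read, device_trusted, elevated, owner, quota_ok, role_admin, role_viewer, sso_linked, token_valid} — 11 facts.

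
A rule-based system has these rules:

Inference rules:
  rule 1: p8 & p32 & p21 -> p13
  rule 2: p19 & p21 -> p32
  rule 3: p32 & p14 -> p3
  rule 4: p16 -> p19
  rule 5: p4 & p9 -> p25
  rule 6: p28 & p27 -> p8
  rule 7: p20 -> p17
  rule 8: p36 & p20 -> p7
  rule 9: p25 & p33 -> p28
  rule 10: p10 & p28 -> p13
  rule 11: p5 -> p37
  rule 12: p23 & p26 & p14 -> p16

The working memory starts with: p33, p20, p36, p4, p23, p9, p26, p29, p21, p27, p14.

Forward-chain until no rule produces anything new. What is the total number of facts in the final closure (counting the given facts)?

Round 1: rule 5 [p4 & p9 -> p25]; rule 7 [p20 -> p17]; rule 8 [p36 & p20 -> p7]; rule 12 [p23 & p26 & p14 -> p16]. Adds p25, p17, p7, p16.
Round 2: rule 4 [p16 -> p19]; rule 9 [p25 & p33 -> p28]. Adds p19, p28.
Round 3: rule 2 [p19 & p21 -> p32]; rule 6 [p28 & p27 -> p8]. Adds p32, p8.
Round 4: rule 1 [p8 & p32 & p21 -> p13]; rule 3 [p32 & p14 -> p3]. Adds p13, p3.
Closure: {p13, p14, p16, p17, p19, p20, p21, p23, p25, p26, p27, p28, p29, p3, p32, p33, p36, p4, p7, p8, p9} — 21 facts.

21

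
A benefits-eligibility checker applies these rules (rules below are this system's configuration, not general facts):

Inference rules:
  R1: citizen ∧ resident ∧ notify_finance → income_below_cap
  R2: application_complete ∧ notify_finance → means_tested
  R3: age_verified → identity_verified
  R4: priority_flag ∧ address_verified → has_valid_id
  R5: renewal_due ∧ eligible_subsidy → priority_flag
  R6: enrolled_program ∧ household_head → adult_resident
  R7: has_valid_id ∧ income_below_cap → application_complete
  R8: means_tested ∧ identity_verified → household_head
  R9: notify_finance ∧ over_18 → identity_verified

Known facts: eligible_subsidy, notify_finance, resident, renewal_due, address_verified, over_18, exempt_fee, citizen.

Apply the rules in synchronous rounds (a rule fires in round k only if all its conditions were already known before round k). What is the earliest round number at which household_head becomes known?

5

[1] R1 [citizen ∧ resident ∧ notify_finance → income_below_cap]; R5 [renewal_due ∧ eligible_subsidy → priority_flag]; R9 [notify_finance ∧ over_18 → identity_verified]. ⇒ new: income_below_cap, priority_flag, identity_verified.
[2] R4 [priority_flag ∧ address_verified → has_valid_id]. ⇒ new: has_valid_id.
[3] R7 [has_valid_id ∧ income_below_cap → application_complete]. ⇒ new: application_complete.
[4] R2 [application_complete ∧ notify_finance → means_tested]. ⇒ new: means_tested.
[5] R8 [means_tested ∧ identity_verified → household_head]. ⇒ new: household_head.
household_head first appears in round 5.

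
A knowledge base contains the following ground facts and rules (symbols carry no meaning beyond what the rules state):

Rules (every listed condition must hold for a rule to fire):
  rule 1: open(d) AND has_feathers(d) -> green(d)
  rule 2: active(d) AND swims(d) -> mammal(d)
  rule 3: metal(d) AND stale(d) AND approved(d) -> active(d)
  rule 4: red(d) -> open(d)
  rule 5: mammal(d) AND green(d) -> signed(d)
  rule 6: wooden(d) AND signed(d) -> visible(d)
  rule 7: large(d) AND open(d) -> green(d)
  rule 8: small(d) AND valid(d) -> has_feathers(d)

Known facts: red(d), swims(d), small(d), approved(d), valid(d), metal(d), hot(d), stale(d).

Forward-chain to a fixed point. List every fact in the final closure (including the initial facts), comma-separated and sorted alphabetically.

Round 1 — rule 3, rule 4, rule 8, derive active(d), open(d), has_feathers(d).
Round 2 — rule 1, rule 2, derive green(d), mammal(d).
Round 3 — rule 5, derive signed(d).

active(d), approved(d), green(d), has_feathers(d), hot(d), mammal(d), metal(d), open(d), red(d), signed(d), small(d), stale(d), swims(d), valid(d)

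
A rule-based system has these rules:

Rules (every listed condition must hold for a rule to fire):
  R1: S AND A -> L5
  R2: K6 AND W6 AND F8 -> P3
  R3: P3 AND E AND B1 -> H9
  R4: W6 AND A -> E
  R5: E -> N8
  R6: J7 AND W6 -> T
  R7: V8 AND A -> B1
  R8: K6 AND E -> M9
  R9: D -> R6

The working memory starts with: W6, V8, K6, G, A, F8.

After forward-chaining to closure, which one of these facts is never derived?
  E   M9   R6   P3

Round 1 fires R2, R4, R7, giving P3, E, B1.
Round 2 fires R3, R5, R8, giving H9, N8, M9.
Derived: E (round 1), M9 (round 2), P3 (round 1). R6 never appears in any round.

R6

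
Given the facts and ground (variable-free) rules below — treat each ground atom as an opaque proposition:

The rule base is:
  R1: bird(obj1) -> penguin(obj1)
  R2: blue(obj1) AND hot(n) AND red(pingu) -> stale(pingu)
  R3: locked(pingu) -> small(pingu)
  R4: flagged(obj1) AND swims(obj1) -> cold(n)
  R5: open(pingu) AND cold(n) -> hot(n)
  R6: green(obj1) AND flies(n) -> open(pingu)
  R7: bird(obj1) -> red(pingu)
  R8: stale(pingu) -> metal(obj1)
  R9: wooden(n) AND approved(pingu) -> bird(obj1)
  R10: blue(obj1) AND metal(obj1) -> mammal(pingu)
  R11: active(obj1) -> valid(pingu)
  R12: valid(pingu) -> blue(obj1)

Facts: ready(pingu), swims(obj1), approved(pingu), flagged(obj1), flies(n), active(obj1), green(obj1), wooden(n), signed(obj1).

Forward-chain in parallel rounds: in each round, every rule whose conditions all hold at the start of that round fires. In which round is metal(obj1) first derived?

4

Round 1 fires R4, R6, R9, R11, giving cold(n), open(pingu), bird(obj1), valid(pingu).
Round 2 fires R1, R5, R7, R12, giving penguin(obj1), hot(n), red(pingu), blue(obj1).
Round 3 fires R2, giving stale(pingu).
Round 4 fires R8, giving metal(obj1).
metal(obj1) first appears in round 4.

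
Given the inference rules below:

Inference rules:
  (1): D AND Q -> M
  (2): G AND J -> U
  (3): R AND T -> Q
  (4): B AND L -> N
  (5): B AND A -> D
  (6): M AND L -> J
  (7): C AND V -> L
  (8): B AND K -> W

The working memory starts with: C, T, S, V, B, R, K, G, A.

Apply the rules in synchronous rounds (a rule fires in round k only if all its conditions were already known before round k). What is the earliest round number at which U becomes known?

Round 1 fires (3), (5), (7), (8), giving Q, D, L, W.
Round 2 fires (1), (4), giving M, N.
Round 3 fires (6), giving J.
Round 4 fires (2), giving U.
U first appears in round 4.

4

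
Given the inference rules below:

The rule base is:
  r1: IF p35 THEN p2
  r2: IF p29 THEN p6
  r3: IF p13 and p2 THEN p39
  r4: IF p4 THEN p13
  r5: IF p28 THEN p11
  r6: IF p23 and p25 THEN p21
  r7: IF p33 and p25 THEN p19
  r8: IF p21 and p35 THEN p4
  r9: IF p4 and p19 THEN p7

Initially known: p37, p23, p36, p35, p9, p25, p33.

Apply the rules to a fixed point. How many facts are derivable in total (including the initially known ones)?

Round 1: r1 [IF p35 THEN p2]; r6 [IF p23 and p25 THEN p21]; r7 [IF p33 and p25 THEN p19]. New: p2, p21, p19.
Round 2: r8 [IF p21 and p35 THEN p4]. New: p4.
Round 3: r4 [IF p4 THEN p13]; r9 [IF p4 and p19 THEN p7]. New: p13, p7.
Round 4: r3 [IF p13 and p2 THEN p39]. New: p39.
Closure: {p13, p19, p2, p21, p23, p25, p33, p35, p36, p37, p39, p4, p7, p9} — 14 facts.

14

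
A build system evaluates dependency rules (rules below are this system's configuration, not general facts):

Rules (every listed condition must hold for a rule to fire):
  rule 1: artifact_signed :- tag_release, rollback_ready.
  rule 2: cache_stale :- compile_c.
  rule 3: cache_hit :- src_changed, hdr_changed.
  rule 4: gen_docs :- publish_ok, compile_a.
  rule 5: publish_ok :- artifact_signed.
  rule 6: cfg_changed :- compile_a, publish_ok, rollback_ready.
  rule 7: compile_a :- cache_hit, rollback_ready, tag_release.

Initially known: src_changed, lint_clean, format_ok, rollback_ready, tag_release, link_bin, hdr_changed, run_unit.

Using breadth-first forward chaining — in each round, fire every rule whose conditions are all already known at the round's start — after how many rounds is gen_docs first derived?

3

Round 1 fires rule 1, rule 3, giving artifact_signed, cache_hit.
Round 2 fires rule 5, rule 7, giving publish_ok, compile_a.
Round 3 fires rule 4, rule 6, giving gen_docs, cfg_changed.
gen_docs first appears in round 3.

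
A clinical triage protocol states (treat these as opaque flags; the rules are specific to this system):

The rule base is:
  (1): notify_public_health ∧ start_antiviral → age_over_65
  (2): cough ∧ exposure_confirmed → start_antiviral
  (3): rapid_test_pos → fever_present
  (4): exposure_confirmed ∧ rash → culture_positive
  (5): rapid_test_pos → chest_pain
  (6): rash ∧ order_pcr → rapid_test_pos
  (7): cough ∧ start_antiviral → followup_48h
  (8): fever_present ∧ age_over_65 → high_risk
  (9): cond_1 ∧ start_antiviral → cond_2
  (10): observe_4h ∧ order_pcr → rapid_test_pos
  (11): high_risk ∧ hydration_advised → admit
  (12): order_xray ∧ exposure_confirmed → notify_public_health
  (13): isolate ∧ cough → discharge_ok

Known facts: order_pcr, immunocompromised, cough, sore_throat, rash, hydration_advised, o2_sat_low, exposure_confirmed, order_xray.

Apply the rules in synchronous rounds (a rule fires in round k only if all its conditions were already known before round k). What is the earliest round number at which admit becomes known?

Round 1 — (2), (4), (6), (12), derive start_antiviral, culture_positive, rapid_test_pos, notify_public_health.
Round 2 — (1), (3), (5), (7), derive age_over_65, fever_present, chest_pain, followup_48h.
Round 3 — (8), derive high_risk.
Round 4 — (11), derive admit.
admit first appears in round 4.

4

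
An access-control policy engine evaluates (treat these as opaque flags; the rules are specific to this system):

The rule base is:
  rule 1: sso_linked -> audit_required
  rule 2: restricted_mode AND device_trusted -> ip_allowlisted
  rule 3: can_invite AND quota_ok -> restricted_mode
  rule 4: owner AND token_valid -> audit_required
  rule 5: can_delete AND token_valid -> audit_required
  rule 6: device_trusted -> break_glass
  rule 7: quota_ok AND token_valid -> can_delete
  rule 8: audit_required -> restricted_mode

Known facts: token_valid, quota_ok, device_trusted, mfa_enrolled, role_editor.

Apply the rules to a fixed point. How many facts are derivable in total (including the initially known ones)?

10

Round 1: rule 6 [device_trusted -> break_glass]; rule 7 [quota_ok AND token_valid -> can_delete]. New: break_glass, can_delete.
Round 2: rule 5 [can_delete AND token_valid -> audit_required]. New: audit_required.
Round 3: rule 8 [audit_required -> restricted_mode]. New: restricted_mode.
Round 4: rule 2 [restricted_mode AND device_trusted -> ip_allowlisted]. New: ip_allowlisted.
Closure: {audit_required, break_glass, can_delete, device_trusted, ip_allowlisted, mfa_enrolled, quota_ok, restricted_mode, role_editor, token_valid} — 10 facts.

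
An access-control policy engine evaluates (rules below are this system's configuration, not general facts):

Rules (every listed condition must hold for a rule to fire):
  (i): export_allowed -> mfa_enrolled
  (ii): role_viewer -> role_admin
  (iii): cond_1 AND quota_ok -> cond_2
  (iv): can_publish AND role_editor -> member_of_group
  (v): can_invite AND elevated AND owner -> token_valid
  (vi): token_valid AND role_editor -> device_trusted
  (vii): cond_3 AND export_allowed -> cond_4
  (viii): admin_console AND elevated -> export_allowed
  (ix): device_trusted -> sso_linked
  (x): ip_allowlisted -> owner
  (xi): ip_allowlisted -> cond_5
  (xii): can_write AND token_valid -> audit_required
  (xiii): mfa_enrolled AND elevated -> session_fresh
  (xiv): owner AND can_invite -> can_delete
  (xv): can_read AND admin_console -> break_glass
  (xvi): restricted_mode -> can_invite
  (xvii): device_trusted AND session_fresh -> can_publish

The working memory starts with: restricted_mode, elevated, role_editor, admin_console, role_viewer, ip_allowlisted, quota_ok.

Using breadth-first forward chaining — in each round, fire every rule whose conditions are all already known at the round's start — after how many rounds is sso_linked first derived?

4

Round 1: (ii) [role_viewer -> role_admin]; (viii) [admin_console AND elevated -> export_allowed]; (x) [ip_allowlisted -> owner]; (xi) [ip_allowlisted -> cond_5]; (xvi) [restricted_mode -> can_invite]. New: role_admin, export_allowed, owner, cond_5, can_invite.
Round 2: (i) [export_allowed -> mfa_enrolled]; (v) [can_invite AND elevated AND owner -> token_valid]; (xiv) [owner AND can_invite -> can_delete]. New: mfa_enrolled, token_valid, can_delete.
Round 3: (vi) [token_valid AND role_editor -> device_trusted]; (xiii) [mfa_enrolled AND elevated -> session_fresh]. New: device_trusted, session_fresh.
Round 4: (ix) [device_trusted -> sso_linked]; (xvii) [device_trusted AND session_fresh -> can_publish]. New: sso_linked, can_publish.
sso_linked first appears in round 4.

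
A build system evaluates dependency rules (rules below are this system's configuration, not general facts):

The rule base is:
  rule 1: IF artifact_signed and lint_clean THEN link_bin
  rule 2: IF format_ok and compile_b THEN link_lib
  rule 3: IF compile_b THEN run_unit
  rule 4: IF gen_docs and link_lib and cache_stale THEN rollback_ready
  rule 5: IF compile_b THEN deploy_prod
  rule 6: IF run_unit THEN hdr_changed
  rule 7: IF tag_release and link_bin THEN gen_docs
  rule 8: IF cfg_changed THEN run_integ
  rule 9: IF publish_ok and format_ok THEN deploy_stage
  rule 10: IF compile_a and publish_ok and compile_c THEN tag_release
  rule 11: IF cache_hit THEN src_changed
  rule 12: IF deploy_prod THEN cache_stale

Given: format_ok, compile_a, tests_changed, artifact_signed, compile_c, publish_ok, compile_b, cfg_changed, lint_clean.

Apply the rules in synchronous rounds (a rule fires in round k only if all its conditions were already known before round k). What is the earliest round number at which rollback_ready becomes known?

Round 1 fires rule 1, rule 2, rule 3, rule 5, rule 8, rule 9, rule 10, giving link_bin, link_lib, run_unit, deploy_prod, run_integ, deploy_stage, tag_release.
Round 2 fires rule 6, rule 7, rule 12, giving hdr_changed, gen_docs, cache_stale.
Round 3 fires rule 4, giving rollback_ready.
rollback_ready first appears in round 3.

3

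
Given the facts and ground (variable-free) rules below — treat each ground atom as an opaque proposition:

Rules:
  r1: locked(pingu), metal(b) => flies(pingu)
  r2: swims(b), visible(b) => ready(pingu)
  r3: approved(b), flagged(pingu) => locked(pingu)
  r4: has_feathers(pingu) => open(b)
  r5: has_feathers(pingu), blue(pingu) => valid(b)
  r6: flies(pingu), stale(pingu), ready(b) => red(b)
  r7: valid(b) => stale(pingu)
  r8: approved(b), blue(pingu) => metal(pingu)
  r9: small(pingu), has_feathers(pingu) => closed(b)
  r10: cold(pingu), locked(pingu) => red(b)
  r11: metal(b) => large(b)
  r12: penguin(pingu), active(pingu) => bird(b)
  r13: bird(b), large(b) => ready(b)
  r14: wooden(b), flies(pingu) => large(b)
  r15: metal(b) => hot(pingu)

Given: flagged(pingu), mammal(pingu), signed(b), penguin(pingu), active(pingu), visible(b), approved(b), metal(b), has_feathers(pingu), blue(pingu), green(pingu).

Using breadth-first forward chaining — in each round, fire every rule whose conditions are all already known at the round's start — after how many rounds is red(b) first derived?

Round 1 fires r3, r4, r5, r8, r11, r12, r15, giving locked(pingu), open(b), valid(b), metal(pingu), large(b), bird(b), hot(pingu).
Round 2 fires r1, r7, r13, giving flies(pingu), stale(pingu), ready(b).
Round 3 fires r6, giving red(b).
red(b) first appears in round 3.

3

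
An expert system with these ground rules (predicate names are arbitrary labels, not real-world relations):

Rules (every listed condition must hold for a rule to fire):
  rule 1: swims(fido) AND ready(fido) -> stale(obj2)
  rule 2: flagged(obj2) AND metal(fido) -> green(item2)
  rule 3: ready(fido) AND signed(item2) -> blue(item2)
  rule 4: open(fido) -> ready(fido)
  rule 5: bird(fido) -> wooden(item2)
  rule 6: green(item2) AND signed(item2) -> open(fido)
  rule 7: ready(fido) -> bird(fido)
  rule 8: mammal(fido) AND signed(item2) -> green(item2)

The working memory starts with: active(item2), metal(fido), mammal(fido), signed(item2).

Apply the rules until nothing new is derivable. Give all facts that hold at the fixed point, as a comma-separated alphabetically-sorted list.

active(item2), bird(fido), blue(item2), green(item2), mammal(fido), metal(fido), open(fido), ready(fido), signed(item2), wooden(item2)

Round 1 — rule 8, derive green(item2).
Round 2 — rule 6, derive open(fido).
Round 3 — rule 4, derive ready(fido).
Round 4 — rule 3, rule 7, derive blue(item2), bird(fido).
Round 5 — rule 5, derive wooden(item2).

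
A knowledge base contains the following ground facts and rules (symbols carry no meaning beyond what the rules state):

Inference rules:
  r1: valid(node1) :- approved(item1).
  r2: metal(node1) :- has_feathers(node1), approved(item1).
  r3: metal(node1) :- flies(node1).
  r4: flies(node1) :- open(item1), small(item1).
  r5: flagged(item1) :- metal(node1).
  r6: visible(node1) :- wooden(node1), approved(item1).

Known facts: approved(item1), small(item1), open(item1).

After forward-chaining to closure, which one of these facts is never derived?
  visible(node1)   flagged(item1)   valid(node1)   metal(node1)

Round 1 fires r1, r4, giving valid(node1), flies(node1).
Round 2 fires r3, giving metal(node1).
Round 3 fires r5, giving flagged(item1).
Derived: flagged(item1) (round 3), valid(node1) (round 1), metal(node1) (round 2). visible(node1) never appears in any round.

visible(node1)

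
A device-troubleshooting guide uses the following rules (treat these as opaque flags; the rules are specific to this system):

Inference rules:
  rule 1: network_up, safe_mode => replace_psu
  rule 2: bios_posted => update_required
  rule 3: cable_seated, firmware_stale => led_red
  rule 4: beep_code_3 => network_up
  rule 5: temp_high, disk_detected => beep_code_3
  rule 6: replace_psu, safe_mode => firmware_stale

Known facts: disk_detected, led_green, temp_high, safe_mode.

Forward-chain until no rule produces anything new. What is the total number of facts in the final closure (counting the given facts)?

Round 1: rule 5 [temp_high, disk_detected => beep_code_3]. Adds beep_code_3.
Round 2: rule 4 [beep_code_3 => network_up]. Adds network_up.
Round 3: rule 1 [network_up, safe_mode => replace_psu]. Adds replace_psu.
Round 4: rule 6 [replace_psu, safe_mode => firmware_stale]. Adds firmware_stale.
Closure: {beep_code_3, disk_detected, firmware_stale, led_green, network_up, replace_psu, safe_mode, temp_high} — 8 facts.

8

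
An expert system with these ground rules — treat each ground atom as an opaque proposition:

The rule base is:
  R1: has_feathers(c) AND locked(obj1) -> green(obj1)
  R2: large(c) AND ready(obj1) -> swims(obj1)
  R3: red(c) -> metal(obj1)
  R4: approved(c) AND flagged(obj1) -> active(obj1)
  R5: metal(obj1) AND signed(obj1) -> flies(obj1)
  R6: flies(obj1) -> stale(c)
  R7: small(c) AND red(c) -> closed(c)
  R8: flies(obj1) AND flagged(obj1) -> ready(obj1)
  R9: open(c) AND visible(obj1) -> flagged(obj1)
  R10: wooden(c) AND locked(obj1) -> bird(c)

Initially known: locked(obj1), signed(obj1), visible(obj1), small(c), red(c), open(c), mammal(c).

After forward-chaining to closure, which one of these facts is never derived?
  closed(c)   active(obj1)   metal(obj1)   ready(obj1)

Round 1: R3 [red(c) -> metal(obj1)]; R7 [small(c) AND red(c) -> closed(c)]; R9 [open(c) AND visible(obj1) -> flagged(obj1)]. New: metal(obj1), closed(c), flagged(obj1).
Round 2: R5 [metal(obj1) AND signed(obj1) -> flies(obj1)]. New: flies(obj1).
Round 3: R6 [flies(obj1) -> stale(c)]; R8 [flies(obj1) AND flagged(obj1) -> ready(obj1)]. New: stale(c), ready(obj1).
Derived: ready(obj1) (round 3), metal(obj1) (round 1), closed(c) (round 1). active(obj1) never appears in any round.

active(obj1)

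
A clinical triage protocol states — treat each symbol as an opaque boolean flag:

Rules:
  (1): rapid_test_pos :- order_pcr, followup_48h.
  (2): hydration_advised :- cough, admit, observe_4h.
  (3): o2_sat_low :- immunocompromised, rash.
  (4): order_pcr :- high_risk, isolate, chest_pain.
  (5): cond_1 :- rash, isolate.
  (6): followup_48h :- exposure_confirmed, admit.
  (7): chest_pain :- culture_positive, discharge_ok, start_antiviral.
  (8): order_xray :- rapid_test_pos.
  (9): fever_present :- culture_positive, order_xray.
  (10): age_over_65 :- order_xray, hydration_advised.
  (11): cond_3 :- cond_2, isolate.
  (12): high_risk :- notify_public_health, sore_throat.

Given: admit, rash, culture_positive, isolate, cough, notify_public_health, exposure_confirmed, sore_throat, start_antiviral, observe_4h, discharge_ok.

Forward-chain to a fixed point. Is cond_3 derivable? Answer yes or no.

no

Round 1: (2) [hydration_advised :- cough, admit, observe_4h.]; (5) [cond_1 :- rash, isolate.]; (6) [followup_48h :- exposure_confirmed, admit.]; (7) [chest_pain :- culture_positive, discharge_ok, start_antiviral.]; (12) [high_risk :- notify_public_health, sore_throat.]. Adds hydration_advised, cond_1, followup_48h, chest_pain, high_risk.
Round 2: (4) [order_pcr :- high_risk, isolate, chest_pain.]. Adds order_pcr.
Round 3: (1) [rapid_test_pos :- order_pcr, followup_48h.]. Adds rapid_test_pos.
Round 4: (8) [order_xray :- rapid_test_pos.]. Adds order_xray.
Round 5: (9) [fever_present :- culture_positive, order_xray.]; (10) [age_over_65 :- order_xray, hydration_advised.]. Adds fever_present, age_over_65.
Fixed point reached. cond_3 is concluded only by (11); (11) needs cond_2 (never derived).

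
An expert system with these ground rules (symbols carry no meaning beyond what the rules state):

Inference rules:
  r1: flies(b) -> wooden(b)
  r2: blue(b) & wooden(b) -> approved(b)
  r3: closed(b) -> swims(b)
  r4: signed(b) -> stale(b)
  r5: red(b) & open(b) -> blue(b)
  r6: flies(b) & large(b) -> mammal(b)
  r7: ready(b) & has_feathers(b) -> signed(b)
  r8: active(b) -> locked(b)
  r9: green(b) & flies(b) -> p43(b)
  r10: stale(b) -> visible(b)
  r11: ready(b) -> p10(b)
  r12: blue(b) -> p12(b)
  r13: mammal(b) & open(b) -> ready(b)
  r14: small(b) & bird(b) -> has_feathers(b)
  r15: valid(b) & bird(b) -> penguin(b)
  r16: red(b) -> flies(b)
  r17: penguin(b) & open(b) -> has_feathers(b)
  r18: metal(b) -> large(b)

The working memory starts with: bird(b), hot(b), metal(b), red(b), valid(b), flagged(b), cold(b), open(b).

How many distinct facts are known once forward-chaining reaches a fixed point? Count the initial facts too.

Round 1: r5 [red(b) & open(b) -> blue(b)]; r15 [valid(b) & bird(b) -> penguin(b)]; r16 [red(b) -> flies(b)]; r18 [metal(b) -> large(b)]. New: blue(b), penguin(b), flies(b), large(b).
Round 2: r1 [flies(b) -> wooden(b)]; r6 [flies(b) & large(b) -> mammal(b)]; r12 [blue(b) -> p12(b)]; r17 [penguin(b) & open(b) -> has_feathers(b)]. New: wooden(b), mammal(b), p12(b), has_feathers(b).
Round 3: r2 [blue(b) & wooden(b) -> approved(b)]; r13 [mammal(b) & open(b) -> ready(b)]. New: approved(b), ready(b).
Round 4: r7 [ready(b) & has_feathers(b) -> signed(b)]; r11 [ready(b) -> p10(b)]. New: signed(b), p10(b).
Round 5: r4 [signed(b) -> stale(b)]. New: stale(b).
Round 6: r10 [stale(b) -> visible(b)]. New: visible(b).
Closure: {approved(b), bird(b), blue(b), cold(b), flagged(b), flies(b), has_feathers(b), hot(b), large(b), mammal(b), metal(b), open(b), p10(b), p12(b), penguin(b), ready(b), red(b), signed(b), stale(b), valid(b), visible(b), wooden(b)} — 22 facts.

22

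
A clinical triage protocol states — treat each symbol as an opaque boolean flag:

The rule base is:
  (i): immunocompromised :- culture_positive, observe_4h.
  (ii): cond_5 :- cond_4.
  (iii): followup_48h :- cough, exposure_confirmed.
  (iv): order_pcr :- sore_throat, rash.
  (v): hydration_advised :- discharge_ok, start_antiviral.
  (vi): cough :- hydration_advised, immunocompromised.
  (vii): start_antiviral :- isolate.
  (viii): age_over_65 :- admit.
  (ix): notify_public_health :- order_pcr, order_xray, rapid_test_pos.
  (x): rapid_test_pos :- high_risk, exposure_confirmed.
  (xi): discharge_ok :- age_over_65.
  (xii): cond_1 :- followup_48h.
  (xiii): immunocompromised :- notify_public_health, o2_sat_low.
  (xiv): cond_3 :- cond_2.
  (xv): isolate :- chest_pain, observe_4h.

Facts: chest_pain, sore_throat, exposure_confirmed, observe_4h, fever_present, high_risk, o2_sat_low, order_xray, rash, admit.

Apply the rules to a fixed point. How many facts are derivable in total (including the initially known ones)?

Round 1: (iv) [order_pcr :- sore_throat, rash.]; (viii) [age_over_65 :- admit.]; (x) [rapid_test_pos :- high_risk, exposure_confirmed.]; (xv) [isolate :- chest_pain, observe_4h.]. New: order_pcr, age_over_65, rapid_test_pos, isolate.
Round 2: (vii) [start_antiviral :- isolate.]; (ix) [notify_public_health :- order_pcr, order_xray, rapid_test_pos.]; (xi) [discharge_ok :- age_over_65.]. New: start_antiviral, notify_public_health, discharge_ok.
Round 3: (v) [hydration_advised :- discharge_ok, start_antiviral.]; (xiii) [immunocompromised :- notify_public_health, o2_sat_low.]. New: hydration_advised, immunocompromised.
Round 4: (vi) [cough :- hydration_advised, immunocompromised.]. New: cough.
Round 5: (iii) [followup_48h :- cough, exposure_confirmed.]. New: followup_48h.
Round 6: (xii) [cond_1 :- followup_48h.]. New: cond_1.
Closure: {admit, age_over_65, chest_pain, cond_1, cough, discharge_ok, exposure_confirmed, fever_present, followup_48h, high_risk, hydration_advised, immunocompromised, isolate, notify_public_health, o2_sat_low, observe_4h, order_pcr, order_xray, rapid_test_pos, rash, sore_throat, start_antiviral} — 22 facts.

22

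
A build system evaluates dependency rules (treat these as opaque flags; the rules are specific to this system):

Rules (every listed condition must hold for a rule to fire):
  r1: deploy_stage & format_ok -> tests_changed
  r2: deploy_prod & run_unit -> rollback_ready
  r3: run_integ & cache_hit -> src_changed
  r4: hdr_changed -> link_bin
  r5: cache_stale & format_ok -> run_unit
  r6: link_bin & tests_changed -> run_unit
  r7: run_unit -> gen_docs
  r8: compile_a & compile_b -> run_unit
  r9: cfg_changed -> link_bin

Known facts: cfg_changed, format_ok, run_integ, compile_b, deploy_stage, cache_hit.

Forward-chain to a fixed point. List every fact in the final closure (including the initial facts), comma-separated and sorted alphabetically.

cache_hit, cfg_changed, compile_b, deploy_stage, format_ok, gen_docs, link_bin, run_integ, run_unit, src_changed, tests_changed

Round 1: r1 [deploy_stage & format_ok -> tests_changed]; r3 [run_integ & cache_hit -> src_changed]; r9 [cfg_changed -> link_bin]. New: tests_changed, src_changed, link_bin.
Round 2: r6 [link_bin & tests_changed -> run_unit]. New: run_unit.
Round 3: r7 [run_unit -> gen_docs]. New: gen_docs.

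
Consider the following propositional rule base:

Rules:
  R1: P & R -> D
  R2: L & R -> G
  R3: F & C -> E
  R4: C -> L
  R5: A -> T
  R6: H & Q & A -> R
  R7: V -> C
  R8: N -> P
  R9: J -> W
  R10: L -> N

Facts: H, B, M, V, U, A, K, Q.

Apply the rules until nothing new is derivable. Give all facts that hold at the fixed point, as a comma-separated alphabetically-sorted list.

Round 1: R5 [A -> T]; R6 [H & Q & A -> R]; R7 [V -> C]. Adds T, R, C.
Round 2: R4 [C -> L]. Adds L.
Round 3: R2 [L & R -> G]; R10 [L -> N]. Adds G, N.
Round 4: R8 [N -> P]. Adds P.
Round 5: R1 [P & R -> D]. Adds D.

A, B, C, D, G, H, K, L, M, N, P, Q, R, T, U, V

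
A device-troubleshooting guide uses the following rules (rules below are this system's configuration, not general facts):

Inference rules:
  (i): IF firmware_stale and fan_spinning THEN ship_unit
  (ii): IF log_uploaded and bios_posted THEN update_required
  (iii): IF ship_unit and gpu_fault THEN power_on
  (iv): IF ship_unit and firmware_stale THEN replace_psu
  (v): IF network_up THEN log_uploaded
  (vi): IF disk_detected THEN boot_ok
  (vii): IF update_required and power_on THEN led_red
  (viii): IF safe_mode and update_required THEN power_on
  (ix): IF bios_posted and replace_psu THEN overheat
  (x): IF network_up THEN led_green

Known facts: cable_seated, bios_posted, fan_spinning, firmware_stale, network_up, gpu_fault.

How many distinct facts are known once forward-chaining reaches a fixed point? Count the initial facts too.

14

Round 1 fires (i), (v), (x), giving ship_unit, log_uploaded, led_green.
Round 2 fires (ii), (iii), (iv), giving update_required, power_on, replace_psu.
Round 3 fires (vii), (ix), giving led_red, overheat.
Closure: {bios_posted, cable_seated, fan_spinning, firmware_stale, gpu_fault, led_green, led_red, log_uploaded, network_up, overheat, power_on, replace_psu, ship_unit, update_required} — 14 facts.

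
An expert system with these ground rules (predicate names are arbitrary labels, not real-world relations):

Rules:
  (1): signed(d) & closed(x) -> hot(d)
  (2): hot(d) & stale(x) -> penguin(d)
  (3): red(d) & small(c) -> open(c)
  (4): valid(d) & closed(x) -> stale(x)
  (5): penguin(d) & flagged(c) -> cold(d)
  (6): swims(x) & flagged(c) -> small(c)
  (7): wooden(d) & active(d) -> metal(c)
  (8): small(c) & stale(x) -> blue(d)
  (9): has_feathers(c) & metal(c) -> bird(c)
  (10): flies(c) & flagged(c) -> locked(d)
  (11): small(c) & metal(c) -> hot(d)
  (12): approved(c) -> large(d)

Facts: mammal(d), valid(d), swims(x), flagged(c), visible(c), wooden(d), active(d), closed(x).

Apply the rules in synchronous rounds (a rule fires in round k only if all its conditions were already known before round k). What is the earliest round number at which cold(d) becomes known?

4

Round 1 — (4), (6), (7), derive stale(x), small(c), metal(c).
Round 2 — (8), (11), derive blue(d), hot(d).
Round 3 — (2), derive penguin(d).
Round 4 — (5), derive cold(d).
cold(d) first appears in round 4.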